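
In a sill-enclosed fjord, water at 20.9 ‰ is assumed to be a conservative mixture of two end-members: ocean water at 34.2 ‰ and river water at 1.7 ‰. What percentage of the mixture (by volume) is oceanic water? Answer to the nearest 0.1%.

59.1%

Let g be the oceanic fraction. Salt balance per unit volume:
g×34.2 + (1−g)×1.7 = 20.9
g = (20.9 − 1.7) / (34.2 − 1.7) = 19.2/32.5 = 0.5908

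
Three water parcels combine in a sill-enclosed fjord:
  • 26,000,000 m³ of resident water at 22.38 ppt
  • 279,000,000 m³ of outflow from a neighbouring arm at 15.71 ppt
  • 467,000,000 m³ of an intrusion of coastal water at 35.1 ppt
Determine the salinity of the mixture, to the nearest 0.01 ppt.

Mass of salt is conserved:
salt = 26,000,000×22.38 + 279,000,000×15.71 + 467,000,000×35.1 = 581,880,000 + 4,383,090,000 + 16,391,700,000 = 21,356,670,000
volume = 26,000,000 + 279,000,000 + 467,000,000 = 772,000,000 m³
S = 21,356,670,000 / 772,000,000 = 27.6641 ppt

27.66 ppt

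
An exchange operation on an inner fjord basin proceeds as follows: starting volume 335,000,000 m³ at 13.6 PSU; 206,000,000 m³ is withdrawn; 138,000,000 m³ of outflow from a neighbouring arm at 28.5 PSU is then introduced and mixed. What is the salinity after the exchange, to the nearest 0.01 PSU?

21.30 PSU

Remaining after removal: 129,000,000 m³ at 13.6 PSU (salt = 1,754,400,000)
After addition: salt = 1,754,400,000 + 138,000,000×28.5 = 5,687,400,000; volume = 267,000,000 m³
S = 5,687,400,000 / 267,000,000 = 21.3011 PSU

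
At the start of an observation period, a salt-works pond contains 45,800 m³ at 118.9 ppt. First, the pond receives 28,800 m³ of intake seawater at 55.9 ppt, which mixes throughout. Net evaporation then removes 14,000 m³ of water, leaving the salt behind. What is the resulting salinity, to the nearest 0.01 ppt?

After mixing: salt = 45,800×118.9 + 28,800×55.9 = 7,055,540; volume = 74,600 m³
After evaporation: salt unchanged = 7,055,540; volume = 74,600 − 14,000 = 60,600 m³
S = 7,055,540 / 60,600 = 116.4281 ppt

116.43 ppt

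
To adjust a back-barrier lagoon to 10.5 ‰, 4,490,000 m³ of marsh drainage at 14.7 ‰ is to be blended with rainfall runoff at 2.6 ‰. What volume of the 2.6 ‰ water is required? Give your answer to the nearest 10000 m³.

Salt balance: 4,490,000×14.7 + V×2.6 = (4,490,000+V)×10.5
66,003,000 + 2.6V = 47,145,000 + 10.5V
18,858,000 = 7.9V
V = 2,387,088.61 m³

2390000 m³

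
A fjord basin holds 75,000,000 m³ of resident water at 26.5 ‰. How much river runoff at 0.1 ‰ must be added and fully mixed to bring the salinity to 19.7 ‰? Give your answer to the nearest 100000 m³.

Salt balance: 75,000,000×26.5 + V×0.1 = (75,000,000+V)×19.7
1,987,500,000 + 0.1V = 1,477,500,000 + 19.7V
510,000,000 = 19.6V
V = 26,020,408.16 m³

26000000 m³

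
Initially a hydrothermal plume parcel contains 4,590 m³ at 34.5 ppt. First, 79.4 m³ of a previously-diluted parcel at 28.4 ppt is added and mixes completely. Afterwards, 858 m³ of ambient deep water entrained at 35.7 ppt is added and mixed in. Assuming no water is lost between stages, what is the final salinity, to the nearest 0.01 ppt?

Salt balance:
Initial salt = 4,590×34.5 = 158,355
After stage 1: salt = 158,355 + 79.4×28.4 = 160,609.96; volume = 4,669.4 m³; S = 34.396 ppt
After stage 2: salt = 160,609.96 + 858×35.7 = 191,240.56; volume = 5,527.4 m³
S = 191,240.56 / 5,527.4 = 34.5986 ppt

34.60 ppt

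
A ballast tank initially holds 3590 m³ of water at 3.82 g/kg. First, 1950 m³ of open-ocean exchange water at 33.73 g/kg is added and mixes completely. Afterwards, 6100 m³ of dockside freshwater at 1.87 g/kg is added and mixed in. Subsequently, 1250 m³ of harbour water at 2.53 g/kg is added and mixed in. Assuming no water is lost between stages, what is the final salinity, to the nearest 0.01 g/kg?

Weighted by volume,
Initial salt = 3,590×3.82 = 13,713.8
After stage 1: salt = 13,713.8 + 1,950×33.73 = 79,487.3; volume = 5,540 m³; S = 14.348 g/kg
After stage 2: salt = 79,487.3 + 6,100×1.87 = 90,894.3; volume = 11,640 m³; S = 7.809 g/kg
After stage 3: salt = 90,894.3 + 1,250×2.53 = 94,056.8; volume = 12,890 m³
S = 94,056.8 / 12,890 = 7.2969 g/kg

7.30 g/kg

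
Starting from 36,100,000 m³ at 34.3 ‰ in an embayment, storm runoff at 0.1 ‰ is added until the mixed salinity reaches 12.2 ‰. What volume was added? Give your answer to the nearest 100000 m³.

65900000 m³

Salt balance: 36,100,000×34.3 + V×0.1 = (36,100,000+V)×12.2
1,238,230,000 + 0.1V = 440,420,000 + 12.2V
797,810,000 = 12.1V
V = 65,934,710.74 m³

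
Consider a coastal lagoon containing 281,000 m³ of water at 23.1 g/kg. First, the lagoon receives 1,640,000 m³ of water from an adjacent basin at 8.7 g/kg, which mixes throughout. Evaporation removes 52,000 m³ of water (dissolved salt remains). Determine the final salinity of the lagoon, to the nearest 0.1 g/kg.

11.1 g/kg

After mixing: salt = 281,000×23.1 + 1,640,000×8.7 = 20,759,100; volume = 1,921,000 m³
After evaporation: salt unchanged = 20,759,100; volume = 1,921,000 − 52,000 = 1,869,000 m³
S = 20,759,100 / 1,869,000 = 11.1071 g/kg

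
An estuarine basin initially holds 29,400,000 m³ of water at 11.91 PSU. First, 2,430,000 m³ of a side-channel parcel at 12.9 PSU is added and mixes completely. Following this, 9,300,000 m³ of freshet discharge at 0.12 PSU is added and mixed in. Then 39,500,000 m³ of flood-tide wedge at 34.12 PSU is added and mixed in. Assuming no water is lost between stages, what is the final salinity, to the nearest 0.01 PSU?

21.46 PSU

Total salt / total volume:
Initial salt = 29,400,000×11.91 = 350,154,000
After stage 1: salt = 350,154,000 + 2,430,000×12.9 = 381,501,000; volume = 31,830,000 m³; S = 11.986 PSU
After stage 2: salt = 381,501,000 + 9,300,000×0.12 = 382,617,000; volume = 41,130,000 m³; S = 9.303 PSU
After stage 3: salt = 382,617,000 + 39,500,000×34.12 = 1,730,357,000; volume = 80,630,000 m³
S = 1,730,357,000 / 80,630,000 = 21.4605 PSU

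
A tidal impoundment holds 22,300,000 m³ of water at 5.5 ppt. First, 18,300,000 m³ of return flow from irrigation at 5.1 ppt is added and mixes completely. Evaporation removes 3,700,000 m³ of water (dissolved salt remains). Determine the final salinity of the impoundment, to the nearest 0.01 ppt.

5.85 ppt

After mixing: salt = 22,300,000×5.5 + 18,300,000×5.1 = 215,980,000; volume = 40,600,000 m³
After evaporation: salt unchanged = 215,980,000; volume = 40,600,000 − 3,700,000 = 36,900,000 m³
S = 215,980,000 / 36,900,000 = 5.8531 ppt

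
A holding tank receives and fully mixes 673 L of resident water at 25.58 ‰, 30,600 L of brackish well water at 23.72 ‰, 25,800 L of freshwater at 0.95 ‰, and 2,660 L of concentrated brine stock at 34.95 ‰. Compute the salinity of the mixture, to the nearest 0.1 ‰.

Conserving salt mass:
salt = 673×25.58 + 30,600×23.72 + 25,800×0.95 + 2,660×34.95 = 17,215.34 + 725,832 + 24,510 + 92,967 = 860,524.34
volume = 673 + 30,600 + 25,800 + 2,660 = 59,733 L
S = 860,524.34 / 59,733 = 14.406 ‰

14.4 ‰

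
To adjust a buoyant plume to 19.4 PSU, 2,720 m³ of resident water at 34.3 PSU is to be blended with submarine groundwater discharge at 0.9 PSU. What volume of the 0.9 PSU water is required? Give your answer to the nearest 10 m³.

Salt balance: 2,720×34.3 + V×0.9 = (2,720+V)×19.4
93,296 + 0.9V = 52,768 + 19.4V
40,528 = 18.5V
V = 2,190.7 m³

2190 m³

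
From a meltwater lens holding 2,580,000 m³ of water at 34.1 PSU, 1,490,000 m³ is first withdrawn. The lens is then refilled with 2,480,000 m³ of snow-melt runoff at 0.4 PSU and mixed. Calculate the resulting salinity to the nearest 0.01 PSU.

Remaining after removal: 1,090,000 m³ at 34.1 PSU (salt = 37,169,000)
After addition: salt = 37,169,000 + 2,480,000×0.4 = 38,161,000; volume = 3,570,000 m³
S = 38,161,000 / 3,570,000 = 10.6894 PSU

10.69 PSU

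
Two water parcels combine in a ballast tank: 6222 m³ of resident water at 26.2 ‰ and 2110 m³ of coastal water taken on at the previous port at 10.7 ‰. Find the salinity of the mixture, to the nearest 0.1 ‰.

22.3 ‰

Conserving salt mass:
salt = 6,222×26.2 + 2,110×10.7 = 163,016.4 + 22,577 = 185,593.4
volume = 6,222 + 2,110 = 8,332 m³
S = 185,593.4 / 8,332 = 22.275 ‰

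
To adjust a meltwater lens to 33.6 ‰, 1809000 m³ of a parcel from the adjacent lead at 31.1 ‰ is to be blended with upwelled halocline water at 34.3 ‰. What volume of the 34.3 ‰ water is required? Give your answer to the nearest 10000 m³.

6460000 m³

Salt balance: 1,809,000×31.1 + V×34.3 = (1,809,000+V)×33.6
56,259,900 + 34.3V = 60,782,400 + 33.6V
4,522,500 = 0.7V
V = 6,460,714.29 m³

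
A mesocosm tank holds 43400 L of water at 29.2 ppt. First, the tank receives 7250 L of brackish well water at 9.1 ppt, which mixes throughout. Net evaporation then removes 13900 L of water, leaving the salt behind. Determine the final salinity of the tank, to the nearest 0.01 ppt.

After mixing: salt = 43,400×29.2 + 7,250×9.1 = 1,333,255; volume = 50,650 L
After evaporation: salt unchanged = 1,333,255; volume = 50,650 − 13,900 = 36,750 L
S = 1,333,255 / 36,750 = 36.279 ppt

36.28 ppt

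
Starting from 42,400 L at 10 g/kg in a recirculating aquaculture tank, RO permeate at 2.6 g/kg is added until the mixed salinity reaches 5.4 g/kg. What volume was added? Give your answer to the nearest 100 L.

Salt balance: 42,400×10 + V×2.6 = (42,400+V)×5.4
424,000 + 2.6V = 228,960 + 5.4V
195,040 = 2.8V
V = 69,657.14 L

69700 L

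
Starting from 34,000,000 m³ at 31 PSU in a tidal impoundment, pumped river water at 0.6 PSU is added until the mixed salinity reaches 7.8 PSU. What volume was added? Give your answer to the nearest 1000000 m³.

110000000 m³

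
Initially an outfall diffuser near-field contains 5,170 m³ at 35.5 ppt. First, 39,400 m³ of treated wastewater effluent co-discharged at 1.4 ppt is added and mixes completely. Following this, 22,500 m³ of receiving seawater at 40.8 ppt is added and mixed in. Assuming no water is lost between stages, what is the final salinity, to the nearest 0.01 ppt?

Weighted by volume,
Initial salt = 5,170×35.5 = 183,535
After stage 1: salt = 183,535 + 39,400×1.4 = 238,695; volume = 44,570 m³; S = 5.356 ppt
After stage 2: salt = 238,695 + 22,500×40.8 = 1,156,695; volume = 67,070 m³
S = 1,156,695 / 67,070 = 17.2461 ppt

17.25 ppt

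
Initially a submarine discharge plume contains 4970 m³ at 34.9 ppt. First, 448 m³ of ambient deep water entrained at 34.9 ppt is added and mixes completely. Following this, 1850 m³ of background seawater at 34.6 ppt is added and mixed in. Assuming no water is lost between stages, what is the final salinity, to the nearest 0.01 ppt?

34.82 ppt

Mass of salt is conserved:
Initial salt = 4,970×34.9 = 173,453
After stage 1: salt = 173,453 + 448×34.9 = 189,088.2; volume = 5,418 m³; S = 34.9 ppt
After stage 2: salt = 189,088.2 + 1,850×34.6 = 253,098.2; volume = 7,268 m³
S = 253,098.2 / 7,268 = 34.8236 ppt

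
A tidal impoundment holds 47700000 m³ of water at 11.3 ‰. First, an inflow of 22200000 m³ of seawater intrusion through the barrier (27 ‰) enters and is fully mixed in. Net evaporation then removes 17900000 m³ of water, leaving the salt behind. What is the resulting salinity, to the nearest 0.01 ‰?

21.89 ‰

After mixing: salt = 47,700,000×11.3 + 22,200,000×27 = 1,138,410,000; volume = 69,900,000 m³
After evaporation: salt unchanged = 1,138,410,000; volume = 69,900,000 − 17,900,000 = 52,000,000 m³
S = 1,138,410,000 / 52,000,000 = 21.8925 ‰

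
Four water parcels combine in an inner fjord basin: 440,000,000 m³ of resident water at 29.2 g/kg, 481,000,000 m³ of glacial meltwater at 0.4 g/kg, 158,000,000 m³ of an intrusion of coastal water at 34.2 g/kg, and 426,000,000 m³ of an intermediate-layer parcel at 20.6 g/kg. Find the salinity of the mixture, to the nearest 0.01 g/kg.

Weighted by volume,
salt = 440,000,000×29.2 + 481,000,000×0.4 + 158,000,000×34.2 + 426,000,000×20.6 = 12,848,000,000 + 192,400,000 + 5,403,600,000 + 8,775,600,000 = 27,219,600,000
volume = 440,000,000 + 481,000,000 + 158,000,000 + 426,000,000 = 1,505,000,000 m³
S = 27,219,600,000 / 1,505,000,000 = 18.0861 g/kg

18.09 g/kg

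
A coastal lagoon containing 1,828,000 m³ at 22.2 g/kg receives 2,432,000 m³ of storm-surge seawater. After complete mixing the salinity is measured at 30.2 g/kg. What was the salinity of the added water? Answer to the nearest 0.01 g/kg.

36.21 g/kg

Salt balance: 1,828,000×22.2 + 2,432,000×S = 4,260,000×30.2
40,581,600 + 2,432,000·S = 128,652,000
S = (128,652,000 − 40,581,600) / 2,432,000 = 36.2132 g/kg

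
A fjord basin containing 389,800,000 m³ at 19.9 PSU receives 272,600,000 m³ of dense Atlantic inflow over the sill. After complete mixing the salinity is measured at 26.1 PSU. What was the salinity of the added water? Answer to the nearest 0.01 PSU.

Salt balance: 389,800,000×19.9 + 272,600,000×S = 662,400,000×26.1
7,757,020,000 + 272,600,000·S = 17,288,640,000
S = (17,288,640,000 − 7,757,020,000) / 272,600,000 = 34.9656 PSU

34.97 PSU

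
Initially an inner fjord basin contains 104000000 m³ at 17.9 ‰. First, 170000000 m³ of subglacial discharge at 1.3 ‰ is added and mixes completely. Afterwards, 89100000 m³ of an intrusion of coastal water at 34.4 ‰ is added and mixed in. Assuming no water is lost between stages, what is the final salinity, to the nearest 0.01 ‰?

Conserving salt mass:
Initial salt = 104,000,000×17.9 = 1,861,600,000
After stage 1: salt = 1,861,600,000 + 170,000,000×1.3 = 2,082,600,000; volume = 274,000,000 m³; S = 7.601 ‰
After stage 2: salt = 2,082,600,000 + 89,100,000×34.4 = 5,147,640,000; volume = 363,100,000 m³
S = 5,147,640,000 / 363,100,000 = 14.1769 ‰

14.18 ‰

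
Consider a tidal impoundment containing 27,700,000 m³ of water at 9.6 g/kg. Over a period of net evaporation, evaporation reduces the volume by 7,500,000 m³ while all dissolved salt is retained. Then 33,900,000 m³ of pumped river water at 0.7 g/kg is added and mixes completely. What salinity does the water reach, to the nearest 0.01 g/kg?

5.35 g/kg

After evaporation: salt = 27,700,000×9.6 = 265,920,000; volume = 27,700,000 − 7,500,000 = 20,200,000 m³
After mixing: salt = 265,920,000 + 33,900,000×0.7 = 289,650,000; volume = 20,200,000 + 33,900,000 = 54,100,000 m³
S = 289,650,000 / 54,100,000 = 5.354 g/kg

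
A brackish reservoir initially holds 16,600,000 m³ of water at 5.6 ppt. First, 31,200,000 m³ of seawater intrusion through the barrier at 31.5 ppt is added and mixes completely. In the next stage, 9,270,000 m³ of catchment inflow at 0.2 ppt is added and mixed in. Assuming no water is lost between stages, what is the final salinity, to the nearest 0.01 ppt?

18.88 ppt

Total salt / total volume:
Initial salt = 16,600,000×5.6 = 92,960,000
After stage 1: salt = 92,960,000 + 31,200,000×31.5 = 1,075,760,000; volume = 47,800,000 m³; S = 22.505 ppt
After stage 2: salt = 1,075,760,000 + 9,270,000×0.2 = 1,077,614,000; volume = 57,070,000 m³
S = 1,077,614,000 / 57,070,000 = 18.8823 ppt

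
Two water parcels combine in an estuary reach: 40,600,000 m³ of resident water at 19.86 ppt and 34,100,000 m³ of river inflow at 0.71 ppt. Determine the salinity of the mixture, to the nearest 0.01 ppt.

11.12 ppt

Conserving salt mass:
salt = 40,600,000×19.86 + 34,100,000×0.71 = 806,316,000 + 24,211,000 = 830,527,000
volume = 40,600,000 + 34,100,000 = 74,700,000 m³
S = 830,527,000 / 74,700,000 = 11.1182 ppt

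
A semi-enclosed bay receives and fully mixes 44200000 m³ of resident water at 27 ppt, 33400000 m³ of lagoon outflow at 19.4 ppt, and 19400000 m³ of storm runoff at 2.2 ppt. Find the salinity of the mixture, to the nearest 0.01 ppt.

By conservation of dissolved salt,
salt = 44,200,000×27 + 33,400,000×19.4 + 19,400,000×2.2 = 1,193,400,000 + 647,960,000 + 42,680,000 = 1,884,040,000
volume = 44,200,000 + 33,400,000 + 19,400,000 = 97,000,000 m³
S = 1,884,040,000 / 97,000,000 = 19.4231 ppt

19.42 ppt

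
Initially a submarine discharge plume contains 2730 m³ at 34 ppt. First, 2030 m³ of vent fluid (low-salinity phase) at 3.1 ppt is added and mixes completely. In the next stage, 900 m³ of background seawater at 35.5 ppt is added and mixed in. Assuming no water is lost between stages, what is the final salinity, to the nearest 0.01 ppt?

Weighted by volume,
Initial salt = 2,730×34 = 92,820
After stage 1: salt = 92,820 + 2,030×3.1 = 99,113; volume = 4,760 m³; S = 20.822 ppt
After stage 2: salt = 99,113 + 900×35.5 = 131,063; volume = 5,660 m³
S = 131,063 / 5,660 = 23.156 ppt

23.16 ppt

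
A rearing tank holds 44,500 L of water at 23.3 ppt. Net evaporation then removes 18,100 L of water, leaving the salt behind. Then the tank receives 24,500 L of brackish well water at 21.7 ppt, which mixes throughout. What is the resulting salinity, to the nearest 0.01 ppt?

30.82 ppt

After evaporation: salt = 44,500×23.3 = 1,036,850; volume = 44,500 − 18,100 = 26,400 L
After mixing: salt = 1,036,850 + 24,500×21.7 = 1,568,500; volume = 26,400 + 24,500 = 50,900 L
S = 1,568,500 / 50,900 = 30.8153 ppt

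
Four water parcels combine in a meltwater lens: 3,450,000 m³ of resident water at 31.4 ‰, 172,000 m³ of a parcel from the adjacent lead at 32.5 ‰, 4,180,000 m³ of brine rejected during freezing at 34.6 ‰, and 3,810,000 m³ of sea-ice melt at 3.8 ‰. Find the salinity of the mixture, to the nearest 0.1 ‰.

Conserving salt mass:
salt = 3,450,000×31.4 + 172,000×32.5 + 4,180,000×34.6 + 3,810,000×3.8 = 108,330,000 + 5,590,000 + 144,628,000 + 14,478,000 = 273,026,000
volume = 3,450,000 + 172,000 + 4,180,000 + 3,810,000 = 11,612,000 m³
S = 273,026,000 / 11,612,000 = 23.512 ‰

23.5 ‰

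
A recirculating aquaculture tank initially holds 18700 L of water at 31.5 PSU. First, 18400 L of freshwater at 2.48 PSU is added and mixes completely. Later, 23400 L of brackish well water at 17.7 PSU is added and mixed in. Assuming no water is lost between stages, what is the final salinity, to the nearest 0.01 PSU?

17.34 PSU

Total salt / total volume:
Initial salt = 18,700×31.5 = 589,050
After stage 1: salt = 589,050 + 18,400×2.48 = 634,682; volume = 37,100 L; S = 17.107 PSU
After stage 2: salt = 634,682 + 23,400×17.7 = 1,048,862; volume = 60,500 L
S = 1,048,862 / 60,500 = 17.3366 PSU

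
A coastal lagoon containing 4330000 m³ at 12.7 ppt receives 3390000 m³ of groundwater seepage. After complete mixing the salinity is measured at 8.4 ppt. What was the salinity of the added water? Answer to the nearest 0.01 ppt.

2.91 ppt

Salt balance: 4,330,000×12.7 + 3,390,000×S = 7,720,000×8.4
54,991,000 + 3,390,000·S = 64,848,000
S = (64,848,000 − 54,991,000) / 3,390,000 = 2.9077 ppt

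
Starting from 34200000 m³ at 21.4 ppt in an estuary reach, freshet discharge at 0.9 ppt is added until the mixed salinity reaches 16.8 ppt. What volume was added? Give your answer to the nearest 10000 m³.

9890000 m³

Salt balance: 34,200,000×21.4 + V×0.9 = (34,200,000+V)×16.8
731,880,000 + 0.9V = 574,560,000 + 16.8V
157,320,000 = 15.9V
V = 9,894,339.62 m³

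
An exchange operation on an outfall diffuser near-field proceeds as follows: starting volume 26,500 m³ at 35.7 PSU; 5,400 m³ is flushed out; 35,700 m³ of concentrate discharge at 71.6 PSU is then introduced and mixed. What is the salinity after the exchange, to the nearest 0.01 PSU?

58.26 PSU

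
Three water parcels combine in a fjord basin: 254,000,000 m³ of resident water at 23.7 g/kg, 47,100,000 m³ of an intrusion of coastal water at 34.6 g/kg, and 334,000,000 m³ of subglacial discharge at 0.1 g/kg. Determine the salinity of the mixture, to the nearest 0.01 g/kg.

Weighted by volume,
salt = 254,000,000×23.7 + 47,100,000×34.6 + 334,000,000×0.1 = 6,019,800,000 + 1,629,660,000 + 33,400,000 = 7,682,860,000
volume = 254,000,000 + 47,100,000 + 334,000,000 = 635,100,000 m³
S = 7,682,860,000 / 635,100,000 = 12.0971 g/kg

12.10 g/kg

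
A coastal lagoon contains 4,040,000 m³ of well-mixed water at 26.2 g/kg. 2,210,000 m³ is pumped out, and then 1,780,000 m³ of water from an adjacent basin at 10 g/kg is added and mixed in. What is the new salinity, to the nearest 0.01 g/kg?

Remaining after removal: 1,830,000 m³ at 26.2 g/kg (salt = 47,946,000)
After addition: salt = 47,946,000 + 1,780,000×10 = 65,746,000; volume = 3,610,000 m³
S = 65,746,000 / 3,610,000 = 18.2122 g/kg

18.21 g/kg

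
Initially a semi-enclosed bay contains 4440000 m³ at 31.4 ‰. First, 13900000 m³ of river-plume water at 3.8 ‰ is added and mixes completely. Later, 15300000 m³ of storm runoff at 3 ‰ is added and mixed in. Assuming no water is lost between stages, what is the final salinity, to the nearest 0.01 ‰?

7.08 ‰

Conserving salt mass:
Initial salt = 4,440,000×31.4 = 139,416,000
After stage 1: salt = 139,416,000 + 13,900,000×3.8 = 192,236,000; volume = 18,340,000 m³; S = 10.482 ‰
After stage 2: salt = 192,236,000 + 15,300,000×3 = 238,136,000; volume = 33,640,000 m³
S = 238,136,000 / 33,640,000 = 7.079 ‰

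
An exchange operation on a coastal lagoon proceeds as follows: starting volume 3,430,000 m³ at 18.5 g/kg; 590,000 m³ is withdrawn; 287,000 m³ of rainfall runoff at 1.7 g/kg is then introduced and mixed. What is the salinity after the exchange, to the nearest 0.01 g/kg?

16.96 g/kg

Remaining after removal: 2,840,000 m³ at 18.5 g/kg (salt = 52,540,000)
After addition: salt = 52,540,000 + 287,000×1.7 = 53,027,900; volume = 3,127,000 m³
S = 53,027,900 / 3,127,000 = 16.9581 g/kg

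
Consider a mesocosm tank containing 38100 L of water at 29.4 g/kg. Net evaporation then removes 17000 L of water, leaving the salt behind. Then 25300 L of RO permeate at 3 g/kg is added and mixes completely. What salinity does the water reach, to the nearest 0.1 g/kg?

After evaporation: salt = 38,100×29.4 = 1,120,140; volume = 38,100 − 17,000 = 21,100 L
After mixing: salt = 1,120,140 + 25,300×3 = 1,196,040; volume = 21,100 + 25,300 = 46,400 L
S = 1,196,040 / 46,400 = 25.7767 g/kg

25.8 g/kg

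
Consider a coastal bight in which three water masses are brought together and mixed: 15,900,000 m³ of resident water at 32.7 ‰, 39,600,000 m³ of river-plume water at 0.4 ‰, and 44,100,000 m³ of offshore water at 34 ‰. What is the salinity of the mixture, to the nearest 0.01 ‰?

20.43 ‰

By conservation of dissolved salt,
salt = 15,900,000×32.7 + 39,600,000×0.4 + 44,100,000×34 = 519,930,000 + 15,840,000 + 1,499,400,000 = 2,035,170,000
volume = 15,900,000 + 39,600,000 + 44,100,000 = 99,600,000 m³
S = 2,035,170,000 / 99,600,000 = 20.4334 ‰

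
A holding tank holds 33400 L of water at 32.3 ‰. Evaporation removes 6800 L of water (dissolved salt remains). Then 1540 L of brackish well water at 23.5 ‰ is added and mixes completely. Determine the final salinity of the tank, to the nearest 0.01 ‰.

39.62 ‰

After evaporation: salt = 33,400×32.3 = 1,078,820; volume = 33,400 − 6,800 = 26,600 L
After mixing: salt = 1,078,820 + 1,540×23.5 = 1,115,010; volume = 26,600 + 1,540 = 28,140 L
S = 1,115,010 / 28,140 = 39.6237 ‰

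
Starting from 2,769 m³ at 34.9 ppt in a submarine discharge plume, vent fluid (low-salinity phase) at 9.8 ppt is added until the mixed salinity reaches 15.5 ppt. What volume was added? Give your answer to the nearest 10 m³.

Salt balance: 2,769×34.9 + V×9.8 = (2,769+V)×15.5
96,638.1 + 9.8V = 42,919.5 + 15.5V
53,718.6 = 5.7V
V = 9,424.32 m³

9420 m³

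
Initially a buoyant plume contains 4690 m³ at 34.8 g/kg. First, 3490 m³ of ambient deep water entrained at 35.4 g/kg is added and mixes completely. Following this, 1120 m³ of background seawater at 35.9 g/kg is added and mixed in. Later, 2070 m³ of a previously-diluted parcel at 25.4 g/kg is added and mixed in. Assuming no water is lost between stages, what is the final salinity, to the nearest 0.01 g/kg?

33.38 g/kg

Weighted by volume,
Initial salt = 4,690×34.8 = 163,212
After stage 1: salt = 163,212 + 3,490×35.4 = 286,758; volume = 8,180 m³; S = 35.056 g/kg
After stage 2: salt = 286,758 + 1,120×35.9 = 326,966; volume = 9,300 m³; S = 35.158 g/kg
After stage 3: salt = 326,966 + 2,070×25.4 = 379,544; volume = 11,370 m³
S = 379,544 / 11,370 = 33.3812 g/kg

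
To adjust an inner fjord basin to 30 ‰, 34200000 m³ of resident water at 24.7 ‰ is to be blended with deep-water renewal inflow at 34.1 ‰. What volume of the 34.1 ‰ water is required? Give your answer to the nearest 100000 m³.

44200000 m³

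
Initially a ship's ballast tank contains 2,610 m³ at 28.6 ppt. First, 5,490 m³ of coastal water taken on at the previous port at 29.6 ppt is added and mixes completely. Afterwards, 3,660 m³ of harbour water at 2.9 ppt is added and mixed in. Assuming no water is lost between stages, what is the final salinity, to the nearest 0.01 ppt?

21.07 ppt

Conserving salt mass:
Initial salt = 2,610×28.6 = 74,646
After stage 1: salt = 74,646 + 5,490×29.6 = 237,150; volume = 8,100 m³; S = 29.278 ppt
After stage 2: salt = 237,150 + 3,660×2.9 = 247,764; volume = 11,760 m³
S = 247,764 / 11,760 = 21.0684 ppt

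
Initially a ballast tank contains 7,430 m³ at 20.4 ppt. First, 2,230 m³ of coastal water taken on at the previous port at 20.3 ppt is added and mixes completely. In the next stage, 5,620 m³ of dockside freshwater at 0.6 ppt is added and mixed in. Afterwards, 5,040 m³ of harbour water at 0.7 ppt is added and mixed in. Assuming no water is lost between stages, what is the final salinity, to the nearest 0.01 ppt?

By conservation of dissolved salt,
Initial salt = 7,430×20.4 = 151,572
After stage 1: salt = 151,572 + 2,230×20.3 = 196,841; volume = 9,660 m³; S = 20.377 ppt
After stage 2: salt = 196,841 + 5,620×0.6 = 200,213; volume = 15,280 m³; S = 13.103 ppt
After stage 3: salt = 200,213 + 5,040×0.7 = 203,741; volume = 20,320 m³
S = 203,741 / 20,320 = 10.0266 ppt

10.03 ppt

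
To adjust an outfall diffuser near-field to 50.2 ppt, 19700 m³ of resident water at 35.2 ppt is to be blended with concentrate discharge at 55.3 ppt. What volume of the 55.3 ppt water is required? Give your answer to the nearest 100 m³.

57900 m³

Salt balance: 19,700×35.2 + V×55.3 = (19,700+V)×50.2
693,440 + 55.3V = 988,940 + 50.2V
295,500 = 5.1V
V = 57,941.18 m³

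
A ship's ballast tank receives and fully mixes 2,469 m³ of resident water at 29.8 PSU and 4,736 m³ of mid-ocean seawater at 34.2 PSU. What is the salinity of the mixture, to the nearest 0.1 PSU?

32.7 PSU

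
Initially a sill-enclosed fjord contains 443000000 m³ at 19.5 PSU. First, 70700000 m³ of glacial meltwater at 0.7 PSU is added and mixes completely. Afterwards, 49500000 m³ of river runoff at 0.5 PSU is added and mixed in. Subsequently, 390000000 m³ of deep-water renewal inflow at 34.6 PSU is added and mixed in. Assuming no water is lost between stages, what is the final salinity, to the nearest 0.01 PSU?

Salt balance:
Initial salt = 443,000,000×19.5 = 8,638,500,000
After stage 1: salt = 8,638,500,000 + 70,700,000×0.7 = 8,687,990,000; volume = 513,700,000 m³; S = 16.913 PSU
After stage 2: salt = 8,687,990,000 + 49,500,000×0.5 = 8,712,740,000; volume = 563,200,000 m³; S = 15.47 PSU
After stage 3: salt = 8,712,740,000 + 390,000,000×34.6 = 22,206,740,000; volume = 953,200,000 m³
S = 22,206,740,000 / 953,200,000 = 23.297 PSU

23.30 PSU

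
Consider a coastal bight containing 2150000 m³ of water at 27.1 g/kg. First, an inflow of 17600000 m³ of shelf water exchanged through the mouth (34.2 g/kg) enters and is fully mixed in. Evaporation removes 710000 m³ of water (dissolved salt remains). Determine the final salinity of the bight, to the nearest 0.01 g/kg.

34.67 g/kg

After mixing: salt = 2,150,000×27.1 + 17,600,000×34.2 = 660,185,000; volume = 19,750,000 m³
After evaporation: salt unchanged = 660,185,000; volume = 19,750,000 − 710,000 = 19,040,000 m³
S = 660,185,000 / 19,040,000 = 34.6736 g/kg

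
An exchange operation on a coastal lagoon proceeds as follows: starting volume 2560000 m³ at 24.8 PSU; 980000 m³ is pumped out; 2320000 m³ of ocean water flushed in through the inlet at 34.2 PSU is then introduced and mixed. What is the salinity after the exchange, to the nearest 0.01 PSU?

Remaining after removal: 1,580,000 m³ at 24.8 PSU (salt = 39,184,000)
After addition: salt = 39,184,000 + 2,320,000×34.2 = 118,528,000; volume = 3,900,000 m³
S = 118,528,000 / 3,900,000 = 30.3918 PSU

30.39 PSU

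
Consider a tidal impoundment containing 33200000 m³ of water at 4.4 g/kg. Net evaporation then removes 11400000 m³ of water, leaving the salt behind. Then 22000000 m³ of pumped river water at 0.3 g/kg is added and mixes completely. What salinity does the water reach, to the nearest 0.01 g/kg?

After evaporation: salt = 33,200,000×4.4 = 146,080,000; volume = 33,200,000 − 11,400,000 = 21,800,000 m³
After mixing: salt = 146,080,000 + 22,000,000×0.3 = 152,680,000; volume = 21,800,000 + 22,000,000 = 43,800,000 m³
S = 152,680,000 / 43,800,000 = 3.4858 g/kg

3.49 g/kg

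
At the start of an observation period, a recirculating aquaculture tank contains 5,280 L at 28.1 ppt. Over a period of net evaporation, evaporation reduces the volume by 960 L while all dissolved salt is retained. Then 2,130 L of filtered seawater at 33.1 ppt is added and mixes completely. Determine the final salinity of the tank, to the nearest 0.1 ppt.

33.9 ppt

After evaporation: salt = 5,280×28.1 = 148,368; volume = 5,280 − 960 = 4,320 L
After mixing: salt = 148,368 + 2,130×33.1 = 218,871; volume = 4,320 + 2,130 = 6,450 L
S = 218,871 / 6,450 = 33.9335 ppt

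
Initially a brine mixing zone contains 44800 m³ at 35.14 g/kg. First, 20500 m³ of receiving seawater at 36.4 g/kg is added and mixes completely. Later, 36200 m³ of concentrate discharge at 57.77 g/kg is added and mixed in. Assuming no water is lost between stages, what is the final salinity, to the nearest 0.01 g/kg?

43.47 g/kg

Weighted by volume,
Initial salt = 44,800×35.14 = 1,574,272
After stage 1: salt = 1,574,272 + 20,500×36.4 = 2,320,472; volume = 65,300 m³; S = 35.536 g/kg
After stage 2: salt = 2,320,472 + 36,200×57.77 = 4,411,746; volume = 101,500 m³
S = 4,411,746 / 101,500 = 43.4655 g/kg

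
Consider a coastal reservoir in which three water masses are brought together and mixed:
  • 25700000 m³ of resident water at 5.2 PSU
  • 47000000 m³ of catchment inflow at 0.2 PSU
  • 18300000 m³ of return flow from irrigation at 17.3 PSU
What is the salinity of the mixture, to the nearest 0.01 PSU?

5.05 PSU

Salt balance:
salt = 25,700,000×5.2 + 47,000,000×0.2 + 18,300,000×17.3 = 133,640,000 + 9,400,000 + 316,590,000 = 459,630,000
volume = 25,700,000 + 47,000,000 + 18,300,000 = 91,000,000 m³
S = 459,630,000 / 91,000,000 = 5.0509 PSU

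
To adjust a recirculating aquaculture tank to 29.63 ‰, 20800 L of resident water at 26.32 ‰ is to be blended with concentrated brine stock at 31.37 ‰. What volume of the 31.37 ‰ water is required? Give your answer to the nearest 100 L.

Salt balance: 20,800×26.32 + V×31.37 = (20,800+V)×29.63
547,456 + 31.37V = 616,304 + 29.63V
68,848 = 1.74V
V = 39,567.82 L

39600 L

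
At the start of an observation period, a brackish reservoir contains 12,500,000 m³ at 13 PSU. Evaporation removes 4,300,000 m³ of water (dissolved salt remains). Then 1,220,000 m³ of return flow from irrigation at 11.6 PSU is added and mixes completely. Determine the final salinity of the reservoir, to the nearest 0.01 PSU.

18.75 PSU

After evaporation: salt = 12,500,000×13 = 162,500,000; volume = 12,500,000 − 4,300,000 = 8,200,000 m³
After mixing: salt = 162,500,000 + 1,220,000×11.6 = 176,652,000; volume = 8,200,000 + 1,220,000 = 9,420,000 m³
S = 176,652,000 / 9,420,000 = 18.7529 PSU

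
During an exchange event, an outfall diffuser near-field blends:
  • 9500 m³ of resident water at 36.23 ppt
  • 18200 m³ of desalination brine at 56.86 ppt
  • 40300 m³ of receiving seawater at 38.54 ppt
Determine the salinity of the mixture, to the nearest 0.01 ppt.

By conservation of dissolved salt,
salt = 9,500×36.23 + 18,200×56.86 + 40,300×38.54 = 344,185 + 1,034,852 + 1,553,162 = 2,932,199
volume = 9,500 + 18,200 + 40,300 = 68,000 m³
S = 2,932,199 / 68,000 = 43.1206 ppt

43.12 ppt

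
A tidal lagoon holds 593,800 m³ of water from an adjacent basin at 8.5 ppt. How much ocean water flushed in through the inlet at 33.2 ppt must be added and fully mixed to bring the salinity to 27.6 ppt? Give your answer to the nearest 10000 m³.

2030000 m³

Salt balance: 593,800×8.5 + V×33.2 = (593,800+V)×27.6
5,047,300 + 33.2V = 16,388,880 + 27.6V
11,341,580 = 5.6V
V = 2,025,282.14 m³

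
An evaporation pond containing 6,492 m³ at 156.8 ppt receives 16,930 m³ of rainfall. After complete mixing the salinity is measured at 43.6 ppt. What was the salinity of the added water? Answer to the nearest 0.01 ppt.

Salt balance: 6,492×156.8 + 16,930×S = 23,422×43.6
1,017,945.6 + 16,930·S = 1,021,199.2
S = (1,021,199.2 − 1,017,945.6) / 16,930 = 0.1922 ppt

0.19 ppt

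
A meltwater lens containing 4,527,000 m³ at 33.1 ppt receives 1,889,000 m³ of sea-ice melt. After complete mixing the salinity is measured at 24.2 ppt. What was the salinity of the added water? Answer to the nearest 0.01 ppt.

2.87 ppt

Salt balance: 4,527,000×33.1 + 1,889,000×S = 6,416,000×24.2
149,843,700 + 1,889,000·S = 155,267,200
S = (155,267,200 − 149,843,700) / 1,889,000 = 2.8711 ppt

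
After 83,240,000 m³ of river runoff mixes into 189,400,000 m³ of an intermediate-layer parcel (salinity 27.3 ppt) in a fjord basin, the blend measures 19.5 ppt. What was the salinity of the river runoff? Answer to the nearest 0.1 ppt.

1.8 ppt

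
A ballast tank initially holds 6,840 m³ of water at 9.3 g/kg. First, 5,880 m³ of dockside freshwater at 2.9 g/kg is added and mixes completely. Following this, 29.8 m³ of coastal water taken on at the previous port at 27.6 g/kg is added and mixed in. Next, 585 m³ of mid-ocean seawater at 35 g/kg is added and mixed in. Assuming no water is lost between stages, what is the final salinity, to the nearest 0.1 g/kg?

7.6 g/kg

Mass of salt is conserved:
Initial salt = 6,840×9.3 = 63,612
After stage 1: salt = 63,612 + 5,880×2.9 = 80,664; volume = 12,720 m³; S = 6.342 g/kg
After stage 2: salt = 80,664 + 29.8×27.6 = 81,486.48; volume = 12,749.8 m³; S = 6.391 g/kg
After stage 3: salt = 81,486.48 + 585×35 = 101,961.48; volume = 13,334.8 m³
S = 101,961.48 / 13,334.8 = 7.6463 g/kg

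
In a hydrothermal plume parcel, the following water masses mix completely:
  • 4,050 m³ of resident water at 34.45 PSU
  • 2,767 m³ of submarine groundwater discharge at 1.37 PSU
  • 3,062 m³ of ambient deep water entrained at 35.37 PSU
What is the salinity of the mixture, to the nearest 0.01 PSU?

25.47 PSU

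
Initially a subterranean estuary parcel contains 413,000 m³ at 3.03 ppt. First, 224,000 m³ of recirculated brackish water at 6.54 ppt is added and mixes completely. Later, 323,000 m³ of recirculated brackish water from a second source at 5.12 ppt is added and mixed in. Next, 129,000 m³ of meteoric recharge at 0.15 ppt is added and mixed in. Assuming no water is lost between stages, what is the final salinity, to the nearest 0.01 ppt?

Weighted by volume,
Initial salt = 413,000×3.03 = 1,251,390
After stage 1: salt = 1,251,390 + 224,000×6.54 = 2,716,350; volume = 637,000 m³; S = 4.264 ppt
After stage 2: salt = 2,716,350 + 323,000×5.12 = 4,370,110; volume = 960,000 m³; S = 4.552 ppt
After stage 3: salt = 4,370,110 + 129,000×0.15 = 4,389,460; volume = 1,089,000 m³
S = 4,389,460 / 1,089,000 = 4.0307 ppt

4.03 ppt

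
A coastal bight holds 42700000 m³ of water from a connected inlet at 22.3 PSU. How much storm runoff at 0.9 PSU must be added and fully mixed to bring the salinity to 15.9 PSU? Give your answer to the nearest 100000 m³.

Salt balance: 42,700,000×22.3 + V×0.9 = (42,700,000+V)×15.9
952,210,000 + 0.9V = 678,930,000 + 15.9V
273,280,000 = 15V
V = 18,218,666.67 m³

18200000 m³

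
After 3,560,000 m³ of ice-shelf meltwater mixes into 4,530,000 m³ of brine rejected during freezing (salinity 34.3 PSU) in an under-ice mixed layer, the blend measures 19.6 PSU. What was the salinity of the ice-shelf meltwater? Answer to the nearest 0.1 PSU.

0.9 PSU

Salt balance: 4,530,000×34.3 + 3,560,000×S = 8,090,000×19.6
155,379,000 + 3,560,000·S = 158,564,000
S = (158,564,000 − 155,379,000) / 3,560,000 = 0.8947 PSU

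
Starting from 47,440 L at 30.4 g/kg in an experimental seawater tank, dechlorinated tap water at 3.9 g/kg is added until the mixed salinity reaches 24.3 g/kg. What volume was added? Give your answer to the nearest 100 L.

Salt balance: 47,440×30.4 + V×3.9 = (47,440+V)×24.3
1,442,176 + 3.9V = 1,152,792 + 24.3V
289,384 = 20.4V
V = 14,185.49 L

14200 L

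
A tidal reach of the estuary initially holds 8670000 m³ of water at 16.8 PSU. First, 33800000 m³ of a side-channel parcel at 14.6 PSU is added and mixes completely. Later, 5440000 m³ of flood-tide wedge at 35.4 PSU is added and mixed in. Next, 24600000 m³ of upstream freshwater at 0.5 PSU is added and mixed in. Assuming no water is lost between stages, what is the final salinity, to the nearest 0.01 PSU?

11.64 PSU

By conservation of dissolved salt,
Initial salt = 8,670,000×16.8 = 145,656,000
After stage 1: salt = 145,656,000 + 33,800,000×14.6 = 639,136,000; volume = 42,470,000 m³; S = 15.049 PSU
After stage 2: salt = 639,136,000 + 5,440,000×35.4 = 831,712,000; volume = 47,910,000 m³; S = 17.36 PSU
After stage 3: salt = 831,712,000 + 24,600,000×0.5 = 844,012,000; volume = 72,510,000 m³
S = 844,012,000 / 72,510,000 = 11.6399 PSU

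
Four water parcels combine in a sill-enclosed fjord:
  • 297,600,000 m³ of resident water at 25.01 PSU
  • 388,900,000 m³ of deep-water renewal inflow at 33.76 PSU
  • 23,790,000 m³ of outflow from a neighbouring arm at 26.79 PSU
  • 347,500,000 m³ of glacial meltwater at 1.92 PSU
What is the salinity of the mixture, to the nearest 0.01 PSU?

By conservation of dissolved salt,
salt = 297,600,000×25.01 + 388,900,000×33.76 + 23,790,000×26.79 + 347,500,000×1.92 = 7,442,976,000 + 13,129,264,000 + 637,334,100 + 667,200,000 = 21,876,774,100
volume = 297,600,000 + 388,900,000 + 23,790,000 + 347,500,000 = 1,057,790,000 m³
S = 21,876,774,100 / 1,057,790,000 = 20.6816 PSU

20.68 PSU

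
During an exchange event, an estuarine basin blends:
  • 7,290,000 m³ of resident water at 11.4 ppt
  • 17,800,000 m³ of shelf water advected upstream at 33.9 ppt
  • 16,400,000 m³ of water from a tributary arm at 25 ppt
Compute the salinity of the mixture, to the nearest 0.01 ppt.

26.43 ppt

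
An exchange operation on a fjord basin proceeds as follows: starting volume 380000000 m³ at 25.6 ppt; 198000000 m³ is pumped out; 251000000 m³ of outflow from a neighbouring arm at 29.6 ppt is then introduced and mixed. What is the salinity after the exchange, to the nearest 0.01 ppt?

Remaining after removal: 182,000,000 m³ at 25.6 ppt (salt = 4,659,200,000)
After addition: salt = 4,659,200,000 + 251,000,000×29.6 = 12,088,800,000; volume = 433,000,000 m³
S = 12,088,800,000 / 433,000,000 = 27.9187 ppt

27.92 ppt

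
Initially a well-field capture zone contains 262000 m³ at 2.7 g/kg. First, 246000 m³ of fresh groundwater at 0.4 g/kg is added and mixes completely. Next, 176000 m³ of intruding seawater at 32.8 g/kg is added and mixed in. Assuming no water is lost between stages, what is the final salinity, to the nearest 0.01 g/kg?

9.62 g/kg

Conserving salt mass:
Initial salt = 262,000×2.7 = 707,400
After stage 1: salt = 707,400 + 246,000×0.4 = 805,800; volume = 508,000 m³; S = 1.586 g/kg
After stage 2: salt = 805,800 + 176,000×32.8 = 6,578,600; volume = 684,000 m³
S = 6,578,600 / 684,000 = 9.6178 g/kg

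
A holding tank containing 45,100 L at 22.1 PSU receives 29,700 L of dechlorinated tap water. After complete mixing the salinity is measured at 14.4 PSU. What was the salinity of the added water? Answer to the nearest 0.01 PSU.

Salt balance: 45,100×22.1 + 29,700×S = 74,800×14.4
996,710 + 29,700·S = 1,077,120
S = (1,077,120 − 996,710) / 29,700 = 2.7074 PSU

2.71 PSU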